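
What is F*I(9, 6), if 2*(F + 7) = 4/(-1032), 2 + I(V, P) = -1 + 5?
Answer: -3613/258 ≈ -14.004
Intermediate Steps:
I(V, P) = 2 (I(V, P) = -2 + (-1 + 5) = -2 + 4 = 2)
F = -3613/516 (F = -7 + (4/(-1032))/2 = -7 + (4*(-1/1032))/2 = -7 + (1/2)*(-1/258) = -7 - 1/516 = -3613/516 ≈ -7.0019)
F*I(9, 6) = -3613/516*2 = -3613/258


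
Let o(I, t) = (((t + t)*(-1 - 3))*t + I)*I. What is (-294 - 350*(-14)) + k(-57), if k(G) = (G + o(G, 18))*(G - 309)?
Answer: -55237970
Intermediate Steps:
o(I, t) = I*(I - 8*t**2) (o(I, t) = (((2*t)*(-4))*t + I)*I = ((-8*t)*t + I)*I = (-8*t**2 + I)*I = (I - 8*t**2)*I = I*(I - 8*t**2))
k(G) = (-309 + G)*(G + G*(-2592 + G)) (k(G) = (G + G*(G - 8*18**2))*(G - 309) = (G + G*(G - 8*324))*(-309 + G) = (G + G*(G - 2592))*(-309 + G) = (G + G*(-2592 + G))*(-309 + G) = (-309 + G)*(G + G*(-2592 + G)))
(-294 - 350*(-14)) + k(-57) = (-294 - 350*(-14)) - 57*(800619 + (-57)**2 - 2900*(-57)) = (-294 + 4900) - 57*(800619 + 3249 + 165300) = 4606 - 57*969168 = 4606 - 55242576 = -55237970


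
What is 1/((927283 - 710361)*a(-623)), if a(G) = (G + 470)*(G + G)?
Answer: 1/41353576236 ≈ 2.4182e-11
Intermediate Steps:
a(G) = 2*G*(470 + G) (a(G) = (470 + G)*(2*G) = 2*G*(470 + G))
1/((927283 - 710361)*a(-623)) = 1/((927283 - 710361)*((2*(-623)*(470 - 623)))) = 1/(216922*((2*(-623)*(-153)))) = (1/216922)/190638 = (1/216922)*(1/190638) = 1/41353576236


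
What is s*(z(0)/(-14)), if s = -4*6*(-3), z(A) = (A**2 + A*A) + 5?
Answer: -180/7 ≈ -25.714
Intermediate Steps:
z(A) = 5 + 2*A**2 (z(A) = (A**2 + A**2) + 5 = 2*A**2 + 5 = 5 + 2*A**2)
s = 72 (s = -24*(-3) = 72)
s*(z(0)/(-14)) = 72*((5 + 2*0**2)/(-14)) = 72*((5 + 2*0)*(-1/14)) = 72*((5 + 0)*(-1/14)) = 72*(5*(-1/14)) = 72*(-5/14) = -180/7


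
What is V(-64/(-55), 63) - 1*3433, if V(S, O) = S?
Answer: -188751/55 ≈ -3431.8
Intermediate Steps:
V(-64/(-55), 63) - 1*3433 = -64/(-55) - 1*3433 = -64*(-1/55) - 3433 = 64/55 - 3433 = -188751/55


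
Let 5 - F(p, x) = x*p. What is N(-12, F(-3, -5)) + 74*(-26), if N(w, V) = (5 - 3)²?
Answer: -1920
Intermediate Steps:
F(p, x) = 5 - p*x (F(p, x) = 5 - x*p = 5 - p*x)
N(w, V) = 4 (N(w, V) = 2² = 4)
N(-12, F(-3, -5)) + 74*(-26) = 4 + 74*(-26) = 4 - 1924 = -1920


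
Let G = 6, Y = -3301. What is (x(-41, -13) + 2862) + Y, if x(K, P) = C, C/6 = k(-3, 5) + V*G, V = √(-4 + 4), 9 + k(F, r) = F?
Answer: -511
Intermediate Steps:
k(F, r) = -9 + F
V = 0 (V = √0 = 0)
C = -72 (C = 6*((-9 - 3) + 0*6) = 6*(-12 + 0) = 6*(-12) = -72)
x(K, P) = -72
(x(-41, -13) + 2862) + Y = (-72 + 2862) - 3301 = 2790 - 3301 = -511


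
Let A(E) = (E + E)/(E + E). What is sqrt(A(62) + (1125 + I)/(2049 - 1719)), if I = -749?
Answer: sqrt(58245)/165 ≈ 1.4627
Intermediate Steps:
A(E) = 1 (A(E) = (2*E)/((2*E)) = (2*E)*(1/(2*E)) = 1)
sqrt(A(62) + (1125 + I)/(2049 - 1719)) = sqrt(1 + (1125 - 749)/(2049 - 1719)) = sqrt(1 + 376/330) = sqrt(1 + 376*(1/330)) = sqrt(1 + 188/165) = sqrt(353/165) = sqrt(58245)/165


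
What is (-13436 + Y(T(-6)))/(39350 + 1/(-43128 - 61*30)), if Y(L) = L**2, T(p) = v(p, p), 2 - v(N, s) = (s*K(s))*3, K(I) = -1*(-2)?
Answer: -539136336/1769097299 ≈ -0.30475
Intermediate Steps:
K(I) = 2
v(N, s) = 2 - 6*s (v(N, s) = 2 - s*2*3 = 2 - 2*s*3 = 2 - 6*s)
T(p) = 2 - 6*p
(-13436 + Y(T(-6)))/(39350 + 1/(-43128 - 61*30)) = (-13436 + (2 - 6*(-6))**2)/(39350 + 1/(-43128 - 61*30)) = (-13436 + (2 + 36)**2)/(39350 + 1/(-43128 - 1830)) = (-13436 + 38**2)/(39350 + 1/(-44958)) = (-13436 + 1444)/(39350 - 1/44958) = -11992/1769097299/44958 = -11992*44958/1769097299 = -539136336/1769097299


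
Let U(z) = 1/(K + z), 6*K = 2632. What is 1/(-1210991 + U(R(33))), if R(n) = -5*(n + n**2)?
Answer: -15514/18787314377 ≈ -8.2577e-7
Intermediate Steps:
K = 1316/3 (K = (1/6)*2632 = 1316/3 ≈ 438.67)
R(n) = -5*n - 5*n**2
U(z) = 1/(1316/3 + z)
1/(-1210991 + U(R(33))) = 1/(-1210991 + 3/(1316 + 3*(-5*33*(1 + 33)))) = 1/(-1210991 + 3/(1316 + 3*(-5*33*34))) = 1/(-1210991 + 3/(1316 + 3*(-5610))) = 1/(-1210991 + 3/(1316 - 16830)) = 1/(-1210991 + 3/(-15514)) = 1/(-1210991 + 3*(-1/15514)) = 1/(-1210991 - 3/15514) = 1/(-18787314377/15514) = -15514/18787314377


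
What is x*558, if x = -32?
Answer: -17856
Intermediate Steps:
x*558 = -32*558 = -17856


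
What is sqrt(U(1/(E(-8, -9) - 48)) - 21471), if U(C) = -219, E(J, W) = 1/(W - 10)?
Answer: 3*I*sqrt(2410) ≈ 147.28*I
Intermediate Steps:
E(J, W) = 1/(-10 + W)
sqrt(U(1/(E(-8, -9) - 48)) - 21471) = sqrt(-219 - 21471) = sqrt(-21690) = 3*I*sqrt(2410)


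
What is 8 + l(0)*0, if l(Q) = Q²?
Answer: 8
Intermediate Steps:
8 + l(0)*0 = 8 + 0²*0 = 8 + 0*0 = 8 + 0 = 8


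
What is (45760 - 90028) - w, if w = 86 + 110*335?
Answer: -81204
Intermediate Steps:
w = 36936 (w = 86 + 36850 = 36936)
(45760 - 90028) - w = (45760 - 90028) - 1*36936 = -44268 - 36936 = -81204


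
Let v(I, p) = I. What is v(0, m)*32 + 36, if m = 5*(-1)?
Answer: 36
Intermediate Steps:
m = -5
v(0, m)*32 + 36 = 0*32 + 36 = 0 + 36 = 36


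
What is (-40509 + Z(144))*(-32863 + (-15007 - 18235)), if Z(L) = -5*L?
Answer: 2725443045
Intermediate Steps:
(-40509 + Z(144))*(-32863 + (-15007 - 18235)) = (-40509 - 5*144)*(-32863 + (-15007 - 18235)) = (-40509 - 720)*(-32863 - 33242) = -41229*(-66105) = 2725443045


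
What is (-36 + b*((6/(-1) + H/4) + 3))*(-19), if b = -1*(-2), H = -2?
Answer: 817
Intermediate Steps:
b = 2
(-36 + b*((6/(-1) + H/4) + 3))*(-19) = (-36 + 2*((6/(-1) - 2/4) + 3))*(-19) = (-36 + 2*((6*(-1) - 2*1/4) + 3))*(-19) = (-36 + 2*((-6 - 1/2) + 3))*(-19) = (-36 + 2*(-13/2 + 3))*(-19) = (-36 + 2*(-7/2))*(-19) = (-36 - 7)*(-19) = -43*(-19) = 817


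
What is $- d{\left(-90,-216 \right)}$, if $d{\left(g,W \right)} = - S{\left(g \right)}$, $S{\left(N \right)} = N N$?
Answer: $8100$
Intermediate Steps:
$S{\left(N \right)} = N^{2}$
$d{\left(g,W \right)} = - g^{2}$
$- d{\left(-90,-216 \right)} = - \left(-1\right) \left(-90\right)^{2} = - \left(-1\right) 8100 = \left(-1\right) \left(-8100\right) = 8100$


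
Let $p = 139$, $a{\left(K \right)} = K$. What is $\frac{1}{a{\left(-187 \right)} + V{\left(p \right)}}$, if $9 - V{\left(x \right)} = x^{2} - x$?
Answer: $- \frac{1}{19360} \approx -5.1653 \cdot 10^{-5}$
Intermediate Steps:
$V{\left(x \right)} = 9 + x - x^{2}$ ($V{\left(x \right)} = 9 - \left(x^{2} - x\right) = 9 + x - x^{2}$)
$\frac{1}{a{\left(-187 \right)} + V{\left(p \right)}} = \frac{1}{-187 + \left(9 + 139 - 139^{2}\right)} = \frac{1}{-187 + \left(9 + 139 - 19321\right)} = \frac{1}{-187 - 19173} = \frac{1}{-19360} = - \frac{1}{19360}$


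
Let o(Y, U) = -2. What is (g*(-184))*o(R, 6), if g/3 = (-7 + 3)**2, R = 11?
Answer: 17664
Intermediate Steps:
g = 48 (g = 3*(-7 + 3)**2 = 3*(-4)**2 = 3*16 = 48)
(g*(-184))*o(R, 6) = (48*(-184))*(-2) = -8832*(-2) = 17664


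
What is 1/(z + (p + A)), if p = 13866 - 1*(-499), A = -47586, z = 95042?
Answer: 1/61821 ≈ 1.6176e-5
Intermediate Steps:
p = 14365 (p = 13866 + 499 = 14365)
1/(z + (p + A)) = 1/(95042 + (14365 - 47586)) = 1/(95042 - 33221) = 1/61821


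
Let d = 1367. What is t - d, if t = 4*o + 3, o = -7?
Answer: -1392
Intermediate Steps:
t = -25 (t = 4*(-7) + 3 = -28 + 3 = -25)
t - d = -25 - 1*1367 = -25 - 1367 = -1392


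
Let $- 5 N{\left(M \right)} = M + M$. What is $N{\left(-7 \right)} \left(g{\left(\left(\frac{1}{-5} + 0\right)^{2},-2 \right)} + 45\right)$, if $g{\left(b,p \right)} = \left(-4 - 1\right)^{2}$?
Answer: $196$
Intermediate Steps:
$N{\left(M \right)} = - \frac{2 M}{5}$ ($N{\left(M \right)} = - \frac{M + M}{5} = - \frac{2 M}{5}$)
$g{\left(b,p \right)} = 25$ ($g{\left(b,p \right)} = \left(-5\right)^{2} = 25$)
$N{\left(-7 \right)} \left(g{\left(\left(\frac{1}{-5} + 0\right)^{2},-2 \right)} + 45\right) = \left(- \frac{2}{5}\right) \left(-7\right) \left(25 + 45\right) = \frac{14}{5} \cdot 70 = 196$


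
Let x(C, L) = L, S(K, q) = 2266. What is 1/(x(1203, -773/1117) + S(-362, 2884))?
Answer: 1117/2530349 ≈ 0.00044144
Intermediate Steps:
1/(x(1203, -773/1117) + S(-362, 2884)) = 1/(-773/1117 + 2266) = 1/(2530349/1117) = 1117/2530349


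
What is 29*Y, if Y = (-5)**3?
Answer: -3625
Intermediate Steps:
Y = -125
29*Y = 29*(-125) = -3625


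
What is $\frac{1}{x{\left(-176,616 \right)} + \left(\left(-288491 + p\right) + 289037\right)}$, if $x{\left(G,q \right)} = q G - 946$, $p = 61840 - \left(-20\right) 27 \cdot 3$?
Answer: $- \frac{1}{45356} \approx -2.2048 \cdot 10^{-5}$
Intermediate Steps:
$p = 63460$ ($p = 61840 - \left(-540\right) 3 = 61840 - -1620 = 61840 + 1620 = 63460$)
$x{\left(G,q \right)} = -946 + G q$ ($x{\left(G,q \right)} = G q - 946 = -946 + G q$)
$\frac{1}{x{\left(-176,616 \right)} + \left(\left(-288491 + p\right) + 289037\right)} = \frac{1}{\left(-946 - 108416\right) + \left(\left(-288491 + 63460\right) + 289037\right)} = \frac{1}{\left(-946 - 108416\right) + \left(-225031 + 289037\right)} = \frac{1}{-109362 + 64006} = \frac{1}{-45356} = - \frac{1}{45356}$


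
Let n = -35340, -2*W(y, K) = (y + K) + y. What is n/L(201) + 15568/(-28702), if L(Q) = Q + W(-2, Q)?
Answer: -203184880/588391 ≈ -345.32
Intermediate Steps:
W(y, K) = -y - K/2 (W(y, K) = -((y + K) + y)/2 = -((K + y) + y)/2 = -(K + 2*y)/2 = -y - K/2)
L(Q) = 2 + Q/2 (L(Q) = Q + (-1*(-2) - Q/2) = Q + (2 - Q/2) = 2 + Q/2)
n/L(201) + 15568/(-28702) = -35340/(2 + (½)*201) + 15568/(-28702) = -35340/(2 + 201/2) + 15568*(-1/28702) = -35340/205/2 - 7784/14351 = -35340*2/205 - 7784/14351 = -14136/41 - 7784/14351 = -203184880/588391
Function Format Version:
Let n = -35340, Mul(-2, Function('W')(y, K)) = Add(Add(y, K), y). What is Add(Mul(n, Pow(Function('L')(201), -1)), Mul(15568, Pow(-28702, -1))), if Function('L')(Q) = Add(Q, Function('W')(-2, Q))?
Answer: Rational(-203184880, 588391) ≈ -345.32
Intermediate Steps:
Function('W')(y, K) = Add(Mul(-1, y), Mul(Rational(-1, 2), K)) (Function('W')(y, K) = Mul(Rational(-1, 2), Add(Add(y, K), y)) = Mul(Rational(-1, 2), Add(Add(K, y), y)) = Mul(Rational(-1, 2), Add(K, Mul(2, y))) = Add(Mul(-1, y), Mul(Rational(-1, 2), K)))
Function('L')(Q) = Add(2, Mul(Rational(1, 2), Q)) (Function('L')(Q) = Add(Q, Add(Mul(-1, -2), Mul(Rational(-1, 2), Q))) = Add(Q, Add(2, Mul(Rational(-1, 2), Q))) = Add(2, Mul(Rational(1, 2), Q)))
Add(Mul(n, Pow(Function('L')(201), -1)), Mul(15568, Pow(-28702, -1))) = Add(Mul(-35340, Pow(Add(2, Mul(Rational(1, 2), 201)), -1)), Mul(15568, Pow(-28702, -1))) = Add(Mul(-35340, Pow(Add(2, Rational(201, 2)), -1)), Mul(15568, Rational(-1, 28702))) = Add(Mul(-35340, Pow(Rational(205, 2), -1)), Rational(-7784, 14351)) = Add(Mul(-35340, Rational(2, 205)), Rational(-7784, 14351)) = Add(Rational(-14136, 41), Rational(-7784, 14351)) = Rational(-203184880, 588391)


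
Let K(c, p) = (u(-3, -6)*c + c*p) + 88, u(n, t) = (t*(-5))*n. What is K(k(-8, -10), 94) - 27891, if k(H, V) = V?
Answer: -27843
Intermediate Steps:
u(n, t) = -5*n*t (u(n, t) = (-5*t)*n = -5*n*t)
K(c, p) = 88 - 90*c + c*p (K(c, p) = ((-5*(-3)*(-6))*c + c*p) + 88 = (-90*c + c*p) + 88 = 88 - 90*c + c*p)
K(k(-8, -10), 94) - 27891 = (88 - 90*(-10) - 10*94) - 27891 = (88 + 900 - 940) - 27891 = 48 - 27891 = -27843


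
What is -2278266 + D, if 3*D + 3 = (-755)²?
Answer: -6264776/3 ≈ -2.0883e+6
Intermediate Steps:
D = 570022/3 (D = -1 + (⅓)*(-755)² = -1 + (⅓)*570025 = -1 + 570025/3 = 570022/3 ≈ 1.9001e+5)
-2278266 + D = -2278266 + 570022/3 = -6264776/3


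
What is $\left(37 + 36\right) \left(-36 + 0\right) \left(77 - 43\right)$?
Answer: $-89352$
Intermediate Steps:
$\left(37 + 36\right) \left(-36 + 0\right) \left(77 - 43\right) = 73 \left(-36\right) 34 = \left(-2628\right) 34 = -89352$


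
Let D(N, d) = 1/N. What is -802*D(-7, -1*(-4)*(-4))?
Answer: 802/7 ≈ 114.57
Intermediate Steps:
-802*D(-7, -1*(-4)*(-4)) = -802/(-7) = -802*(-⅐) = 802/7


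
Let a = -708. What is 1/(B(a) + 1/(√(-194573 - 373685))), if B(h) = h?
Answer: -402326664/284847278113 + I*√568258/284847278113 ≈ -0.0014124 + 2.6464e-9*I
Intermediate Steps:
1/(B(a) + 1/(√(-194573 - 373685))) = 1/(-708 + 1/(√(-194573 - 373685))) = 1/(-708 + 1/(√(-568258))) = 1/(-708 + 1/(I*√568258)) = 1/(-708 - I*√568258/568258)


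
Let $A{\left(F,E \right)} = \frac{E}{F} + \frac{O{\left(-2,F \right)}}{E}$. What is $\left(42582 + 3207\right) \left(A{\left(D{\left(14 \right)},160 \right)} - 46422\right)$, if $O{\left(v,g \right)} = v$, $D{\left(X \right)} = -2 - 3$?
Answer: $- \frac{170166622269}{80} \approx -2.1271 \cdot 10^{9}$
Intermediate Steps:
$D{\left(X \right)} = -5$
$A{\left(F,E \right)} = - \frac{2}{E} + \frac{E}{F}$ ($A{\left(F,E \right)} = \frac{E}{F} - \frac{2}{E} = - \frac{2}{E} + \frac{E}{F}$)
$\left(42582 + 3207\right) \left(A{\left(D{\left(14 \right)},160 \right)} - 46422\right) = \left(42582 + 3207\right) \left(\left(- \frac{2}{160} + \frac{160}{-5}\right) - 46422\right) = 45789 \left(\left(\left(-2\right) \frac{1}{160} + 160 \left(- \frac{1}{5}\right)\right) - 46422\right) = 45789 \left(\left(- \frac{1}{80} - 32\right) - 46422\right) = 45789 \left(- \frac{2561}{80} - 46422\right) = 45789 \left(- \frac{3716321}{80}\right) = - \frac{170166622269}{80}$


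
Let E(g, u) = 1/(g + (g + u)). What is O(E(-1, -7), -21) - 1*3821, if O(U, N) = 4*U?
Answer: -34393/9 ≈ -3821.4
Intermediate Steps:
E(g, u) = 1/(u + 2*g)
O(E(-1, -7), -21) - 1*3821 = 4/(-7 + 2*(-1)) - 1*3821 = 4/(-7 - 2) - 3821 = 4/(-9) - 3821 = 4*(-⅑) - 3821 = -4/9 - 3821 = -34393/9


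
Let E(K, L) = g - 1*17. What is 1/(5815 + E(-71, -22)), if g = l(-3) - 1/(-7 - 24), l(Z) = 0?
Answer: 31/179739 ≈ 0.00017247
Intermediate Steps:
g = 1/31 (g = 0 - 1/(-7 - 24) = 0 - 1/(-31) = 0 - 1*(-1/31) = 0 + 1/31 = 1/31 ≈ 0.032258)
E(K, L) = -526/31 (E(K, L) = 1/31 - 1*17 = 1/31 - 17 = -526/31)
1/(5815 + E(-71, -22)) = 1/(5815 - 526/31) = 1/(179739/31) = 31/179739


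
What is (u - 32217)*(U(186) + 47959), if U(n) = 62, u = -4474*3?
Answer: -2191630419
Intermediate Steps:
u = -13422
(u - 32217)*(U(186) + 47959) = (-13422 - 32217)*(62 + 47959) = -45639*48021 = -2191630419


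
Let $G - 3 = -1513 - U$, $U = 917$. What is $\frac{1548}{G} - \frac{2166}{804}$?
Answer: $- \frac{361193}{108406} \approx -3.3319$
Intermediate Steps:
$G = -2427$ ($G = 3 - 2430 = -2427$)
$\frac{1548}{G} - \frac{2166}{804} = \frac{1548}{-2427} - \frac{2166}{804} = 1548 \left(- \frac{1}{2427}\right) - \frac{361}{134} = - \frac{516}{809} - \frac{361}{134} = - \frac{361193}{108406}$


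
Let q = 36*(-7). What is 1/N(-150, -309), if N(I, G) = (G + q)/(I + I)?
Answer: 100/187 ≈ 0.53476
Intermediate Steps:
q = -252
N(I, G) = (-252 + G)/(2*I) (N(I, G) = (G - 252)/(I + I) = (-252 + G)/((2*I)) = (-252 + G)*(1/(2*I)) = (-252 + G)/(2*I))
1/N(-150, -309) = 1/((1/2)*(-252 - 309)/(-150)) = 1/((1/2)*(-1/150)*(-561)) = 1/(187/100) = 100/187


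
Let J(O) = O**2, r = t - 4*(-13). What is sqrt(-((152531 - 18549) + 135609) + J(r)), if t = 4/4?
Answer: I*sqrt(266782) ≈ 516.51*I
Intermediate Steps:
t = 1 (t = 4*(1/4) = 1)
r = 53 (r = 1 - 4*(-13) = 1 + 52 = 53)
sqrt(-((152531 - 18549) + 135609) + J(r)) = sqrt(-((152531 - 18549) + 135609) + 53**2) = sqrt(-(133982 + 135609) + 2809) = sqrt(-1*269591 + 2809) = sqrt(-269591 + 2809) = sqrt(-266782) = I*sqrt(266782)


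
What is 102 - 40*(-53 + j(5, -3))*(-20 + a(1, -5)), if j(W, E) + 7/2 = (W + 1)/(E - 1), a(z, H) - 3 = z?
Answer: -37018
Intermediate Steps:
a(z, H) = 3 + z
j(W, E) = -7/2 + (1 + W)/(-1 + E) (j(W, E) = -7/2 + (W + 1)/(E - 1) = -7/2 + (1 + W)/(-1 + E))
102 - 40*(-53 + j(5, -3))*(-20 + a(1, -5)) = 102 - 40*(-53 + (9 - 7*(-3) + 2*5)/(2*(-1 - 3)))*(-20 + (3 + 1)) = 102 - 40*(-53 + (½)*(9 + 21 + 10)/(-4))*(-20 + 4) = 102 - 40*(-53 + (½)*(-¼)*40)*(-16) = 102 - 40*(-53 - 5)*(-16) = 102 - (-2320)*(-16) = 102 - 40*928 = 102 - 37120 = -37018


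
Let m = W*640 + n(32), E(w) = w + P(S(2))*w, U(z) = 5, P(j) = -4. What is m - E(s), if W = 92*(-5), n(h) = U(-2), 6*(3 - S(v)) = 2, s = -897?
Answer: -297086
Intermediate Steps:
S(v) = 8/3 (S(v) = 3 - ⅙*2 = 3 - ⅓ = 8/3)
n(h) = 5
E(w) = -3*w (E(w) = w - 4*w = -3*w)
W = -460
m = -294395 (m = -460*640 + 5 = -294400 + 5 = -294395)
m - E(s) = -294395 - (-3)*(-897) = -294395 - 1*2691 = -294395 - 2691 = -297086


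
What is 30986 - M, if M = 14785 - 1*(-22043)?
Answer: -5842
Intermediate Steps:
M = 36828 (M = 14785 + 22043 = 36828)
30986 - M = 30986 - 1*36828 = 30986 - 36828 = -5842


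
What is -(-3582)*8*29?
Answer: 831024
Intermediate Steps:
-(-3582)*8*29 = -199*(-144)*29 = 28656*29 = 831024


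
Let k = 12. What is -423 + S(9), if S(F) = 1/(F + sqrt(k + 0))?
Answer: -9726/23 - 2*sqrt(3)/69 ≈ -422.92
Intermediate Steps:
S(F) = 1/(F + 2*sqrt(3)) (S(F) = 1/(F + sqrt(12 + 0)) = 1/(F + sqrt(12)) = 1/(F + 2*sqrt(3)))
-423 + S(9) = -423 + 1/(9 + 2*sqrt(3))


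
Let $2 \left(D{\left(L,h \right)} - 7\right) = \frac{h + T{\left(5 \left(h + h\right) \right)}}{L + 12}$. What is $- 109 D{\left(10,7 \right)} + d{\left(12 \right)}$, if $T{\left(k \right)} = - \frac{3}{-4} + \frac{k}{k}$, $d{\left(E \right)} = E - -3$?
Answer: $- \frac{135463}{176} \approx -769.68$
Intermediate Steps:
$d{\left(E \right)} = 3 + E$ ($d{\left(E \right)} = E + 3 = 3 + E$)
$T{\left(k \right)} = \frac{7}{4}$ ($T{\left(k \right)} = \left(-3\right) \left(- \frac{1}{4}\right) + 1 = \frac{3}{4} + 1 = \frac{7}{4}$)
$D{\left(L,h \right)} = 7 + \frac{\frac{7}{4} + h}{2 \left(12 + L\right)}$ ($D{\left(L,h \right)} = 7 + \frac{\left(h + \frac{7}{4}\right) \frac{1}{L + 12}}{2} = 7 + \frac{\left(\frac{7}{4} + h\right) \frac{1}{12 + L}}{2} = 7 + \frac{\frac{1}{12 + L} \left(\frac{7}{4} + h\right)}{2} = 7 + \frac{\frac{7}{4} + h}{2 \left(12 + L\right)}$)
$- 109 D{\left(10,7 \right)} + d{\left(12 \right)} = - 109 \frac{679 + 4 \cdot 7 + 56 \cdot 10}{8 \left(12 + 10\right)} + \left(3 + 12\right) = - 109 \frac{679 + 28 + 560}{8 \cdot 22} + 15 = - 109 \cdot \frac{1}{8} \cdot \frac{1}{22} \cdot 1267 + 15 = \left(-109\right) \frac{1267}{176} + 15 = - \frac{138103}{176} + 15 = - \frac{135463}{176}$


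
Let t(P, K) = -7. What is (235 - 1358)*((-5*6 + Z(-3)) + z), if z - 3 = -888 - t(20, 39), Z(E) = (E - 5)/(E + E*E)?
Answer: 3063544/3 ≈ 1.0212e+6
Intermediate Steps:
Z(E) = (-5 + E)/(E + E²)
z = -878 (z = 3 + (-888 - 1*(-7)) = 3 + (-888 + 7) = 3 - 881 = -878)
(235 - 1358)*((-5*6 + Z(-3)) + z) = (235 - 1358)*((-5*6 + (-5 - 3)/((-3)*(1 - 3))) - 878) = -1123*((-30 - ⅓*(-8)/(-2)) - 878) = -1123*((-30 - ⅓*(-½)*(-8)) - 878) = -1123*((-30 - 4/3) - 878) = -1123*(-94/3 - 878) = -1123*(-2728/3) = 3063544/3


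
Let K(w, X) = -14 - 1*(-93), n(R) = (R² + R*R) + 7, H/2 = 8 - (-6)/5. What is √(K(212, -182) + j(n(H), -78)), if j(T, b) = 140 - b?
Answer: 3*√33 ≈ 17.234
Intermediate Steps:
H = 92/5 (H = 2*(8 - (-6)/5) = 2*(8 - 1*(-6/5)) = 2*(8 + 6/5) = 2*(46/5) = 92/5 ≈ 18.400)
n(R) = 7 + 2*R² (n(R) = (R² + R²) + 7 = 2*R² + 7 = 7 + 2*R²)
K(w, X) = 79 (K(w, X) = -14 + 93 = 79)
√(K(212, -182) + j(n(H), -78)) = √(79 + (140 - 1*(-78))) = √(79 + (140 + 78)) = √(79 + 218) = √297 = 3*√33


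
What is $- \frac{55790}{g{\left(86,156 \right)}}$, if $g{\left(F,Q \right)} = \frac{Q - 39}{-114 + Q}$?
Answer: $- \frac{781060}{39} \approx -20027.0$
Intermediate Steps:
$g{\left(F,Q \right)} = \frac{-39 + Q}{-114 + Q}$
$- \frac{55790}{g{\left(86,156 \right)}} = - \frac{55790}{\frac{1}{-114 + 156} \left(-39 + 156\right)} = - \frac{55790}{\frac{1}{42} \cdot 117} = - \frac{55790}{\frac{39}{14}} = \left(-55790\right) \frac{14}{39} = - \frac{781060}{39}$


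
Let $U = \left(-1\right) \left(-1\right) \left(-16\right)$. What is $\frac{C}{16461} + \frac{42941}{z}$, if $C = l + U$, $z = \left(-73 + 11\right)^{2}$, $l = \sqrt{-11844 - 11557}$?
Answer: $\frac{22799687}{2041164} + \frac{i \sqrt{23401}}{16461} \approx 11.17 + 0.0092931 i$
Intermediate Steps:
$l = i \sqrt{23401}$ ($l = \sqrt{-23401} = i \sqrt{23401} \approx 152.97 i$)
$U = -16$ ($U = 1 \left(-16\right) = -16$)
$z = 3844$ ($z = \left(-62\right)^{2} = 3844$)
$C = -16 + i \sqrt{23401}$ ($C = i \sqrt{23401} - 16 = -16 + i \sqrt{23401} \approx -16.0 + 152.97 i$)
$\frac{C}{16461} + \frac{42941}{z} = \frac{-16 + i \sqrt{23401}}{16461} + \frac{42941}{3844} = \left(-16 + i \sqrt{23401}\right) \frac{1}{16461} + 42941 \cdot \frac{1}{3844} = \left(- \frac{16}{16461} + \frac{i \sqrt{23401}}{16461}\right) + \frac{42941}{3844} = \frac{22799687}{2041164} + \frac{i \sqrt{23401}}{16461}$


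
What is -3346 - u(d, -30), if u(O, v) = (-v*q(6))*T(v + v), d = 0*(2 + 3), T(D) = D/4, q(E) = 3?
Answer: -1996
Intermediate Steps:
T(D) = D/4 (T(D) = D*(¼) = D/4)
d = 0 (d = 0*5 = 0)
u(O, v) = -3*v²/2 (u(O, v) = (-v*3)*((v + v)/4) = (-3*v)*((2*v)/4) = (-3*v)*(v/2) = -3*v²/2)
-3346 - u(d, -30) = -3346 - (-3)*(-30)²/2 = -3346 - (-3)*900/2 = -3346 - 1*(-1350) = -3346 + 1350 = -1996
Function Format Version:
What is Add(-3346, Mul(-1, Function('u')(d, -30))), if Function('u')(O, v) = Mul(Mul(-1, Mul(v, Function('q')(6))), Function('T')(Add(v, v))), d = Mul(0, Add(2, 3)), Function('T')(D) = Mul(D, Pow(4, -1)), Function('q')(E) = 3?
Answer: -1996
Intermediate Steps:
Function('T')(D) = Mul(Rational(1, 4), D) (Function('T')(D) = Mul(D, Rational(1, 4)) = Mul(Rational(1, 4), D))
d = 0 (d = Mul(0, 5) = 0)
Function('u')(O, v) = Mul(Rational(-3, 2), Pow(v, 2)) (Function('u')(O, v) = Mul(Mul(-1, Mul(v, 3)), Mul(Rational(1, 4), Add(v, v))) = Mul(Mul(-1, Mul(3, v)), Mul(Rational(1, 4), Mul(2, v))) = Mul(Mul(-3, v), Mul(Rational(1, 2), v)) = Mul(Rational(-3, 2), Pow(v, 2)))
Add(-3346, Mul(-1, Function('u')(d, -30))) = Add(-3346, Mul(-1, Mul(Rational(-3, 2), Pow(-30, 2)))) = Add(-3346, Mul(-1, Mul(Rational(-3, 2), 900))) = Add(-3346, Mul(-1, -1350)) = Add(-3346, 1350) = -1996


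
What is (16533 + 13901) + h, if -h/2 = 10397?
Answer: 9640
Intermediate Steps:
h = -20794 (h = -2*10397 = -20794)
(16533 + 13901) + h = (16533 + 13901) - 20794 = 30434 - 20794 = 9640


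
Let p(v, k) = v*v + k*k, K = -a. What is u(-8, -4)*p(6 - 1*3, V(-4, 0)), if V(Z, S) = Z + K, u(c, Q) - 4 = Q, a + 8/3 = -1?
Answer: 0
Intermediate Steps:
a = -11/3 (a = -8/3 - 1 = -11/3 ≈ -3.6667)
u(c, Q) = 4 + Q
K = 11/3 (K = -1*(-11/3) = 11/3 ≈ 3.6667)
V(Z, S) = 11/3 + Z (V(Z, S) = Z + 11/3 = 11/3 + Z)
p(v, k) = k² + v² (p(v, k) = v² + k² = k² + v²)
u(-8, -4)*p(6 - 1*3, V(-4, 0)) = (4 - 4)*((11/3 - 4)² + (6 - 1*3)²) = 0*((-⅓)² + (6 - 3)²) = 0*(⅑ + 3²) = 0*(⅑ + 9) = 0*(82/9) = 0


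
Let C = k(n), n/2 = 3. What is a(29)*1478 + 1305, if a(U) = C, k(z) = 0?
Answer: 1305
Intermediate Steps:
n = 6 (n = 2*3 = 6)
C = 0
a(U) = 0
a(29)*1478 + 1305 = 0*1478 + 1305 = 0 + 1305 = 1305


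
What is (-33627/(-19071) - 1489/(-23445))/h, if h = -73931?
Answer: -90753526/3672888753105 ≈ -2.4709e-5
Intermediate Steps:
(-33627/(-19071) - 1489/(-23445))/h = (-33627/(-19071) - 1489/(-23445))/(-73931) = (-33627*(-1/19071) - 1489*(-1/23445))*(-1/73931) = (11209/6357 + 1489/23445)*(-1/73931) = (90753526/49679955)*(-1/73931) = -90753526/3672888753105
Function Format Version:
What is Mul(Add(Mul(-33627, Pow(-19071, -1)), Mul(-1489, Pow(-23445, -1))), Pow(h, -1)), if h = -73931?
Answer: Rational(-90753526, 3672888753105) ≈ -2.4709e-5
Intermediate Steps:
Mul(Add(Mul(-33627, Pow(-19071, -1)), Mul(-1489, Pow(-23445, -1))), Pow(h, -1)) = Mul(Add(Mul(-33627, Pow(-19071, -1)), Mul(-1489, Pow(-23445, -1))), Pow(-73931, -1)) = Mul(Add(Mul(-33627, Rational(-1, 19071)), Mul(-1489, Rational(-1, 23445))), Rational(-1, 73931)) = Mul(Add(Rational(11209, 6357), Rational(1489, 23445)), Rational(-1, 73931)) = Mul(Rational(90753526, 49679955), Rational(-1, 73931)) = Rational(-90753526, 3672888753105)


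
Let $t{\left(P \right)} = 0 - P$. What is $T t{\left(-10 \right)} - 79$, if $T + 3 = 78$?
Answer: $671$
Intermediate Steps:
$T = 75$ ($T = -3 + 78 = 75$)
$t{\left(P \right)} = - P$
$T t{\left(-10 \right)} - 79 = 75 \left(\left(-1\right) \left(-10\right)\right) - 79 = 75 \cdot 10 - 79 = 750 - 79 = 671$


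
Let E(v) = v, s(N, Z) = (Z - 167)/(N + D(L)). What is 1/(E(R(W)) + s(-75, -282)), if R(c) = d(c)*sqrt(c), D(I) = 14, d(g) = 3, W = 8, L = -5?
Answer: -27389/66311 + 22326*sqrt(2)/66311 ≈ 0.063108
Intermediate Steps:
R(c) = 3*sqrt(c)
s(N, Z) = (-167 + Z)/(14 + N) (s(N, Z) = (Z - 167)/(N + 14) = (-167 + Z)/(14 + N))
1/(E(R(W)) + s(-75, -282)) = 1/(3*sqrt(8) + (-167 - 282)/(14 - 75)) = 1/(3*(2*sqrt(2)) - 449/(-61)) = 1/(6*sqrt(2) - 1/61*(-449)) = 1/(6*sqrt(2) + 449/61) = 1/(449/61 + 6*sqrt(2))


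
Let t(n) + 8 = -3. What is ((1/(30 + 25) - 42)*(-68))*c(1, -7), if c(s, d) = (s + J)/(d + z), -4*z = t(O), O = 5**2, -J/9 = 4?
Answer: 258608/11 ≈ 23510.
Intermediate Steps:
J = -36 (J = -9*4 = -36)
O = 25
t(n) = -11 (t(n) = -8 - 3 = -11)
z = 11/4 (z = -1/4*(-11) = 11/4 ≈ 2.7500)
c(s, d) = (-36 + s)/(11/4 + d) (c(s, d) = (s - 36)/(d + 11/4) = (-36 + s)/(11/4 + d))
((1/(30 + 25) - 42)*(-68))*c(1, -7) = ((1/(30 + 25) - 42)*(-68))*(4*(-36 + 1)/(11 + 4*(-7))) = ((1/55 - 42)*(-68))*(4*(-35)/(11 - 28)) = ((1/55 - 42)*(-68))*(4*(-35)/(-17)) = (-2309/55*(-68))*(4*(-1/17)*(-35)) = (157012/55)*(140/17) = 258608/11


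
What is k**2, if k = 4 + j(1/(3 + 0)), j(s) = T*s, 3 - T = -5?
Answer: 400/9 ≈ 44.444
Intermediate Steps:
T = 8 (T = 3 - 1*(-5) = 3 + 5 = 8)
j(s) = 8*s
k = 20/3 (k = 4 + 8/(3 + 0) = 4 + 8/3 = 20/3 ≈ 6.6667)
k**2 = (20/3)**2 = 400/9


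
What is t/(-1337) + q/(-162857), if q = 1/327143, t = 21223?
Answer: -1130708967216210/71232054335687 ≈ -15.874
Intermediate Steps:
q = 1/327143 ≈ 3.0568e-6
t/(-1337) + q/(-162857) = 21223/(-1337) + (1/327143)/(-162857) = 21223*(-1/1337) + (1/327143)*(-1/162857) = -21223/1337 - 1/53277527551 = -1130708967216210/71232054335687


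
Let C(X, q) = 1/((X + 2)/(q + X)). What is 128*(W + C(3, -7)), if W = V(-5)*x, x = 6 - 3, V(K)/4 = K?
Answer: -38912/5 ≈ -7782.4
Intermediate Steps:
V(K) = 4*K
x = 3
W = -60 (W = (4*(-5))*3 = -20*3 = -60)
C(X, q) = (X + q)/(2 + X) (C(X, q) = 1/((2 + X)/(X + q)) = (X + q)/(2 + X))
128*(W + C(3, -7)) = 128*(-60 + (3 - 7)/(2 + 3)) = 128*(-60 - 4/5) = 128*(-60 + (⅕)*(-4)) = 128*(-60 - ⅘) = 128*(-304/5) = -38912/5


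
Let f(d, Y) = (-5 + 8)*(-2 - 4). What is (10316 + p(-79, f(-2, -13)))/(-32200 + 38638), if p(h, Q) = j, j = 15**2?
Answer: 10541/6438 ≈ 1.6373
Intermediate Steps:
f(d, Y) = -18 (f(d, Y) = 3*(-6) = -18)
j = 225
p(h, Q) = 225
(10316 + p(-79, f(-2, -13)))/(-32200 + 38638) = (10316 + 225)/(-32200 + 38638) = 10541/6438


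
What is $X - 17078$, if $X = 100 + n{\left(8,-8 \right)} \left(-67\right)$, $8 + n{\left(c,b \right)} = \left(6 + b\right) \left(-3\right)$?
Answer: $-16844$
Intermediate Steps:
$n{\left(c,b \right)} = -26 - 3 b$ ($n{\left(c,b \right)} = -8 + \left(6 + b\right) \left(-3\right) = -8 - \left(18 + 3 b\right) = -26 - 3 b$)
$X = 234$ ($X = 100 + \left(-26 - -24\right) \left(-67\right) = 100 + \left(-26 + 24\right) \left(-67\right) = 100 - -134 = 100 + 134 = 234$)
$X - 17078 = 234 - 17078 = -16844$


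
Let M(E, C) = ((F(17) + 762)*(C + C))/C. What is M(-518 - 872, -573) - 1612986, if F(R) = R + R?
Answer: -1611394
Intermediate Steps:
F(R) = 2*R
M(E, C) = 1592 (M(E, C) = ((2*17 + 762)*(C + C))/C = ((34 + 762)*(2*C))/C = (796*(2*C))/C = (1592*C)/C = 1592)
M(-518 - 872, -573) - 1612986 = 1592 - 1612986 = -1611394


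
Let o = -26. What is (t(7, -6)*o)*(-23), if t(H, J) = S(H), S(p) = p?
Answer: 4186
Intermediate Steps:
t(H, J) = H
(t(7, -6)*o)*(-23) = (7*(-26))*(-23) = -182*(-23) = 4186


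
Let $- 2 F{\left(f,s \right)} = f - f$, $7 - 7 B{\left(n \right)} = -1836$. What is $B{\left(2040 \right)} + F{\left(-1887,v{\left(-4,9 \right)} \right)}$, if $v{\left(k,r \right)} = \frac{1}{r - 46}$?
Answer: $\frac{1843}{7} \approx 263.29$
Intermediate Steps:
$v{\left(k,r \right)} = \frac{1}{-46 + r}$
$B{\left(n \right)} = \frac{1843}{7}$ ($B{\left(n \right)} = 1 - - \frac{1836}{7} = 1 + \frac{1836}{7} = \frac{1843}{7}$)
$F{\left(f,s \right)} = 0$ ($F{\left(f,s \right)} = - \frac{f - f}{2} = \left(- \frac{1}{2}\right) 0 = 0$)
$B{\left(2040 \right)} + F{\left(-1887,v{\left(-4,9 \right)} \right)} = \frac{1843}{7} + 0 = \frac{1843}{7}$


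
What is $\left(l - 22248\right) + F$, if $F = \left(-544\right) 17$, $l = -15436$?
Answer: $-46932$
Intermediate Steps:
$F = -9248$
$\left(l - 22248\right) + F = \left(-15436 - 22248\right) - 9248 = -37684 - 9248 = -46932$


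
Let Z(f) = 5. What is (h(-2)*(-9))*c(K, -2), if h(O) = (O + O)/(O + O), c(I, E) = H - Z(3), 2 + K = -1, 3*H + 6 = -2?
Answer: 69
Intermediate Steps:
H = -8/3 (H = -2 + (1/3)*(-2) = -2 - 2/3 = -8/3 ≈ -2.6667)
K = -3 (K = -2 - 1 = -3)
c(I, E) = -23/3 (c(I, E) = -8/3 - 1*5 = -8/3 - 5 = -23/3)
h(O) = 1 (h(O) = (2*O)/((2*O)) = (2*O)*(1/(2*O)) = 1)
(h(-2)*(-9))*c(K, -2) = (1*(-9))*(-23/3) = -9*(-23/3) = 69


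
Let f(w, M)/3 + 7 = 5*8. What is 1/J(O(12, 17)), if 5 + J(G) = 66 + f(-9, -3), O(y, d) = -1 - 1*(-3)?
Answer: 1/160 ≈ 0.0062500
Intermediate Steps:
f(w, M) = 99 (f(w, M) = -21 + 3*(5*8) = -21 + 3*40 = -21 + 120 = 99)
O(y, d) = 2 (O(y, d) = -1 + 3 = 2)
J(G) = 160 (J(G) = -5 + (66 + 99) = -5 + 165 = 160)
1/J(O(12, 17)) = 1/160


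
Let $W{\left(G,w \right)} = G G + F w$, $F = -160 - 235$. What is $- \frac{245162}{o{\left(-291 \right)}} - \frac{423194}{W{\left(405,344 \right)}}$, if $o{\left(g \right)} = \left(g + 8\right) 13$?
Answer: $\frac{411011828}{7965035} \approx 51.602$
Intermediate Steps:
$F = -395$ ($F = -160 - 235 = -395$)
$W{\left(G,w \right)} = G^{2} - 395 w$ ($W{\left(G,w \right)} = G G - 395 w = G^{2} - 395 w$)
$o{\left(g \right)} = 104 + 13 g$ ($o{\left(g \right)} = \left(8 + g\right) 13 = 104 + 13 g$)
$- \frac{245162}{o{\left(-291 \right)}} - \frac{423194}{W{\left(405,344 \right)}} = - \frac{245162}{104 + 13 \left(-291\right)} - \frac{423194}{405^{2} - 135880} = - \frac{245162}{104 - 3783} - \frac{423194}{164025 - 135880} = - \frac{245162}{-3679} - \frac{423194}{28145} = \left(-245162\right) \left(- \frac{1}{3679}\right) - \frac{423194}{28145} = \frac{245162}{3679} - \frac{423194}{28145} = \frac{411011828}{7965035}$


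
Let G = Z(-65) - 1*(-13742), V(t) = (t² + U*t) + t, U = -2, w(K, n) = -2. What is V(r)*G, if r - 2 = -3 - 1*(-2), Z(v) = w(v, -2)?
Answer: 0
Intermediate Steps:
Z(v) = -2
r = 1 (r = 2 + (-3 - 1*(-2)) = 2 + (-3 + 2) = 2 - 1 = 1)
V(t) = t² - t (V(t) = (t² - 2*t) + t = t² - t)
G = 13740 (G = -2 - 1*(-13742) = -2 + 13742 = 13740)
V(r)*G = (1*(-1 + 1))*13740 = (1*0)*13740 = 0*13740 = 0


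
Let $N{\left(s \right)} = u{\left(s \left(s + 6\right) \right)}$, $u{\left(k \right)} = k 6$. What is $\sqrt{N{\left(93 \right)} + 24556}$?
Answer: $\sqrt{79798} \approx 282.49$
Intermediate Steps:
$u{\left(k \right)} = 6 k$
$N{\left(s \right)} = 6 s \left(6 + s\right)$ ($N{\left(s \right)} = 6 s \left(s + 6\right) = 6 s \left(6 + s\right)$)
$\sqrt{N{\left(93 \right)} + 24556} = \sqrt{6 \cdot 93 \left(6 + 93\right) + 24556} = \sqrt{6 \cdot 93 \cdot 99 + 24556} = \sqrt{55242 + 24556} = \sqrt{79798}$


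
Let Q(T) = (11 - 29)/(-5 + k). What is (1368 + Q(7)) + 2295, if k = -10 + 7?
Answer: 14661/4 ≈ 3665.3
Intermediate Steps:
k = -3
Q(T) = 9/4 (Q(T) = (11 - 29)/(-5 - 3) = -18/(-8) = -18*(-⅛) = 9/4)
(1368 + Q(7)) + 2295 = (1368 + 9/4) + 2295 = 5481/4 + 2295 = 14661/4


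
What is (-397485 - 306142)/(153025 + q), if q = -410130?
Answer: 703627/257105 ≈ 2.7367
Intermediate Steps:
(-397485 - 306142)/(153025 + q) = (-397485 - 306142)/(153025 - 410130) = -703627/(-257105) = -703627*(-1/257105) = 703627/257105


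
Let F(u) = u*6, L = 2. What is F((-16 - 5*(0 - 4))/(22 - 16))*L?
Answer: 8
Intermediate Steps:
F(u) = 6*u
F((-16 - 5*(0 - 4))/(22 - 16))*L = (6*((-16 - 5*(0 - 4))/(22 - 16)))*2 = (6*((-16 - 5*(-4))/6))*2 = (6*((-16 + 20)*(1/6)))*2 = (6*(4*(1/6)))*2 = (6*(2/3))*2 = 4*2 = 8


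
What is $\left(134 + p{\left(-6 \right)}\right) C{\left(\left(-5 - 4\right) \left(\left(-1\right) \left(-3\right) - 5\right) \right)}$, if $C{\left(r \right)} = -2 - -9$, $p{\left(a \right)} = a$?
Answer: $896$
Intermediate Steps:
$C{\left(r \right)} = 7$ ($C{\left(r \right)} = -2 + 9 = 7$)
$\left(134 + p{\left(-6 \right)}\right) C{\left(\left(-5 - 4\right) \left(\left(-1\right) \left(-3\right) - 5\right) \right)} = \left(134 - 6\right) 7 = 128 \cdot 7 = 896$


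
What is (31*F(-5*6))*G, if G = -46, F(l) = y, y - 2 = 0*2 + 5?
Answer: -9982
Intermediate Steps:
y = 7 (y = 2 + (0*2 + 5) = 2 + (0 + 5) = 2 + 5 = 7)
F(l) = 7
(31*F(-5*6))*G = (31*7)*(-46) = 217*(-46) = -9982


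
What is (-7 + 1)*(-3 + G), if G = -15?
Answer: 108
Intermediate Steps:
(-7 + 1)*(-3 + G) = (-7 + 1)*(-3 - 15) = -6*(-18) = 108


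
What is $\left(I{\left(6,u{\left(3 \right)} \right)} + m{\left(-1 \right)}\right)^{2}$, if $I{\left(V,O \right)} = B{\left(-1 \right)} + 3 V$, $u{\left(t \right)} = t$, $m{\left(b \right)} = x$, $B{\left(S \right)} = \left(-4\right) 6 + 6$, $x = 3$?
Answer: $9$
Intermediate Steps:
$B{\left(S \right)} = -18$ ($B{\left(S \right)} = -24 + 6 = -18$)
$m{\left(b \right)} = 3$
$I{\left(V,O \right)} = -18 + 3 V$
$\left(I{\left(6,u{\left(3 \right)} \right)} + m{\left(-1 \right)}\right)^{2} = \left(\left(-18 + 3 \cdot 6\right) + 3\right)^{2} = \left(\left(-18 + 18\right) + 3\right)^{2} = \left(0 + 3\right)^{2} = 3^{2} = 9$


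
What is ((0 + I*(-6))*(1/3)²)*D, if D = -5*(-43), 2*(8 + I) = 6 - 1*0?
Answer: 2150/3 ≈ 716.67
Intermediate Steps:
I = -5 (I = -8 + (6 - 1*0)/2 = -8 + (6 + 0)/2 = -8 + (½)*6 = -8 + 3 = -5)
D = 215
((0 + I*(-6))*(1/3)²)*D = ((0 - 5*(-6))*(1/3)²)*215 = ((0 + 30)*(⅓)²)*215 = (30*(⅑))*215 = (10/3)*215 = 2150/3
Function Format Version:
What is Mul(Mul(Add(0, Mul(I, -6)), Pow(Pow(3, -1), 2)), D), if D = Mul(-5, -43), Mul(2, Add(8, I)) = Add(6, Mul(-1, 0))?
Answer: Rational(2150, 3) ≈ 716.67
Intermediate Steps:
I = -5 (I = Add(-8, Mul(Rational(1, 2), Add(6, Mul(-1, 0)))) = Add(-8, Mul(Rational(1, 2), Add(6, 0))) = Add(-8, Mul(Rational(1, 2), 6)) = Add(-8, 3) = -5)
D = 215
Mul(Mul(Add(0, Mul(I, -6)), Pow(Pow(3, -1), 2)), D) = Mul(Mul(Add(0, Mul(-5, -6)), Pow(Pow(3, -1), 2)), 215) = Mul(Mul(Add(0, 30), Pow(Rational(1, 3), 2)), 215) = Mul(Mul(30, Rational(1, 9)), 215) = Mul(Rational(10, 3), 215) = Rational(2150, 3)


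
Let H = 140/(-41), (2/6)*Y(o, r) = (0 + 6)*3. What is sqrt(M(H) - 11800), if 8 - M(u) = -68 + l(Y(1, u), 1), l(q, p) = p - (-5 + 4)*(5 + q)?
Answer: 2*I*sqrt(2946) ≈ 108.55*I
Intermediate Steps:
Y(o, r) = 54 (Y(o, r) = 3*((0 + 6)*3) = 3*(6*3) = 3*18 = 54)
H = -140/41 (H = 140*(-1/41) = -140/41 ≈ -3.4146)
l(q, p) = 5 + p + q (l(q, p) = p - (-1)*(5 + q) = p - (-5 - q) = p + (5 + q) = 5 + p + q)
M(u) = 16 (M(u) = 8 - (-68 + (5 + 1 + 54)) = 8 - (-68 + 60) = 8 - 1*(-8) = 8 + 8 = 16)
sqrt(M(H) - 11800) = sqrt(16 - 11800) = sqrt(-11784) = 2*I*sqrt(2946)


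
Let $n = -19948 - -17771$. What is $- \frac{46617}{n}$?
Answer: $\frac{46617}{2177} \approx 21.413$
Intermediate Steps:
$n = -2177$ ($n = -19948 + 17771 = -2177$)
$- \frac{46617}{n} = - \frac{46617}{-2177} = \left(-46617\right) \left(- \frac{1}{2177}\right) = \frac{46617}{2177}$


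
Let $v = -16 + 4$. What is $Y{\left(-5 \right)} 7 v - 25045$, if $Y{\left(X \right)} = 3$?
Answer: $-25297$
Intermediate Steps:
$v = -12$
$Y{\left(-5 \right)} 7 v - 25045 = 3 \cdot 7 \left(-12\right) - 25045 = 21 \left(-12\right) - 25045 = -252 - 25045 = -25297$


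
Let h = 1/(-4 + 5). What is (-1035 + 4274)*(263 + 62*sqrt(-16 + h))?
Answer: 851857 + 200818*I*sqrt(15) ≈ 8.5186e+5 + 7.7777e+5*I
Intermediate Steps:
h = 1 (h = 1/1 = 1)
(-1035 + 4274)*(263 + 62*sqrt(-16 + h)) = (-1035 + 4274)*(263 + 62*sqrt(-16 + 1)) = 3239*(263 + 62*sqrt(-15)) = 3239*(263 + 62*(I*sqrt(15))) = 3239*(263 + 62*I*sqrt(15)) = 851857 + 200818*I*sqrt(15)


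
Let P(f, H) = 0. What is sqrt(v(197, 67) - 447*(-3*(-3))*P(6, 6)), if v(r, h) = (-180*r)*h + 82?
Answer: I*sqrt(2375738) ≈ 1541.3*I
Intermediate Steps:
v(r, h) = 82 - 180*h*r (v(r, h) = -180*h*r + 82 = 82 - 180*h*r)
sqrt(v(197, 67) - 447*(-3*(-3))*P(6, 6)) = sqrt((82 - 180*67*197) - 447*(-3*(-3))*0) = sqrt((82 - 2375820) - 4023*0) = sqrt(-2375738 - 447*0) = sqrt(-2375738 + 0) = sqrt(-2375738) = I*sqrt(2375738)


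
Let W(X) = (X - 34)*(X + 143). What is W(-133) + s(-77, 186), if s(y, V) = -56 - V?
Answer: -1912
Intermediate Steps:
W(X) = (-34 + X)*(143 + X)
W(-133) + s(-77, 186) = (-4862 + (-133)² + 109*(-133)) + (-56 - 1*186) = (-4862 + 17689 - 14497) + (-56 - 186) = -1670 - 242 = -1912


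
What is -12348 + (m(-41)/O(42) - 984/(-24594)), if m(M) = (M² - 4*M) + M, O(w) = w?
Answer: -1059202750/86079 ≈ -12305.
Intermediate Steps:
m(M) = M² - 3*M
-12348 + (m(-41)/O(42) - 984/(-24594)) = -12348 + (-41*(-3 - 41)/42 - 984/(-24594)) = -12348 + (-41*(-44)*(1/42) - 984*(-1/24594)) = -12348 + (1804*(1/42) + 164/4099) = -12348 + (902/21 + 164/4099) = -12348 + 3700742/86079 = -1059202750/86079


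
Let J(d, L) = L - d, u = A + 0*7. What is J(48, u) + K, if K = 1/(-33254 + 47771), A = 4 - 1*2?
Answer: -667781/14517 ≈ -46.000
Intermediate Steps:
A = 2 (A = 4 - 2 = 2)
u = 2 (u = 2 + 0*7 = 2 + 0 = 2)
K = 1/14517 ≈ 6.8885e-5
J(48, u) + K = (2 - 1*48) + 1/14517 = (2 - 48) + 1/14517 = -46 + 1/14517 = -667781/14517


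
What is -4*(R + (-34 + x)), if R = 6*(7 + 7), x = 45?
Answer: -380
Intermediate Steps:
R = 84 (R = 6*14 = 84)
-4*(R + (-34 + x)) = -4*(84 + (-34 + 45)) = -4*(84 + 11) = -4*95 = -380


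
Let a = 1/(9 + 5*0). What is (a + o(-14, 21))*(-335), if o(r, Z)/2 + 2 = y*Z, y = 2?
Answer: -241535/9 ≈ -26837.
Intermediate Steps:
o(r, Z) = -4 + 4*Z (o(r, Z) = -4 + 2*(2*Z) = -4 + 4*Z)
a = ⅑ (a = 1/(9 + 0) = 1/9 = ⅑ ≈ 0.11111)
(a + o(-14, 21))*(-335) = (⅑ + (-4 + 4*21))*(-335) = (⅑ + (-4 + 84))*(-335) = (⅑ + 80)*(-335) = (721/9)*(-335) = -241535/9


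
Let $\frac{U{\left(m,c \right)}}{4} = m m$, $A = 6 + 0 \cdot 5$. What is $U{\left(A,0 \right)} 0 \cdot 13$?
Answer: $0$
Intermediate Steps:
$A = 6$ ($A = 6 + 0 = 6$)
$U{\left(m,c \right)} = 4 m^{2}$ ($U{\left(m,c \right)} = 4 m m = 4 m^{2}$)
$U{\left(A,0 \right)} 0 \cdot 13 = 4 \cdot 6^{2} \cdot 0 \cdot 13 = 4 \cdot 36 \cdot 0 \cdot 13 = 144 \cdot 0 \cdot 13 = 0 \cdot 13 = 0$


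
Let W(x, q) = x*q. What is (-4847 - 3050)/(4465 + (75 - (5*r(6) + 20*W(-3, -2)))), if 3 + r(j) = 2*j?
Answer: -7897/4375 ≈ -1.8050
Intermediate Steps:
r(j) = -3 + 2*j
W(x, q) = q*x
(-4847 - 3050)/(4465 + (75 - (5*r(6) + 20*W(-3, -2)))) = (-4847 - 3050)/(4465 + (75 - (5*(-3 + 2*6) + 20*(-2*(-3))))) = -7897/(4465 + (75 - (5*(-3 + 12) + 20*6))) = -7897/(4465 + (75 - (5*9 + 120))) = -7897/(4465 + (75 - (45 + 120))) = -7897/(4465 + (75 - 1*165)) = -7897/(4465 + (75 - 165)) = -7897/(4465 - 90) = -7897/4375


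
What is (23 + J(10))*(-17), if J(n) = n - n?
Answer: -391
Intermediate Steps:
J(n) = 0
(23 + J(10))*(-17) = (23 + 0)*(-17) = 23*(-17) = -391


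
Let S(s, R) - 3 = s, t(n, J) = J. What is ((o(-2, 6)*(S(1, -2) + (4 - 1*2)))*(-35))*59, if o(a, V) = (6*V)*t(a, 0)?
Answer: 0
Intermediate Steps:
o(a, V) = 0 (o(a, V) = (6*V)*0 = 0)
S(s, R) = 3 + s
((o(-2, 6)*(S(1, -2) + (4 - 1*2)))*(-35))*59 = ((0*((3 + 1) + (4 - 1*2)))*(-35))*59 = ((0*(4 + (4 - 2)))*(-35))*59 = ((0*(4 + 2))*(-35))*59 = ((0*6)*(-35))*59 = (0*(-35))*59 = 0*59 = 0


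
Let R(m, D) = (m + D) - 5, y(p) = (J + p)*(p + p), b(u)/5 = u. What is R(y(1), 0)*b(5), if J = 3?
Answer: 75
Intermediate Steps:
b(u) = 5*u
y(p) = 2*p*(3 + p) (y(p) = (3 + p)*(p + p) = (3 + p)*(2*p) = 2*p*(3 + p))
R(m, D) = -5 + D + m (R(m, D) = (D + m) - 5 = -5 + D + m)
R(y(1), 0)*b(5) = (-5 + 0 + 2*1*(3 + 1))*(5*5) = (-5 + 0 + 2*1*4)*25 = (-5 + 0 + 8)*25 = 3*25 = 75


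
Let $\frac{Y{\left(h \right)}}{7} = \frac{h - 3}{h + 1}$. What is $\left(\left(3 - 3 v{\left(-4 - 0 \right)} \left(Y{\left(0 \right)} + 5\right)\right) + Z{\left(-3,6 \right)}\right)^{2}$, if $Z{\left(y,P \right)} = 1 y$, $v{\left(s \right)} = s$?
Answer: $36864$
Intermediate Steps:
$Y{\left(h \right)} = \frac{7 \left(-3 + h\right)}{1 + h}$ ($Y{\left(h \right)} = 7 \frac{h - 3}{h + 1} = 7 \frac{-3 + h}{1 + h} = \frac{7 \left(-3 + h\right)}{1 + h}$)
$Z{\left(y,P \right)} = y$
$\left(\left(3 - 3 v{\left(-4 - 0 \right)} \left(Y{\left(0 \right)} + 5\right)\right) + Z{\left(-3,6 \right)}\right)^{2} = \left(\left(3 - 3 \left(-4 - 0\right) \left(\frac{7 \left(-3 + 0\right)}{1 + 0} + 5\right)\right) - 3\right)^{2} = \left(\left(3 - 3 \left(-4 + 0\right) \left(7 \cdot 1^{-1} \left(-3\right) + 5\right)\right) - 3\right)^{2} = \left(\left(3 - 3 \left(- 4 \left(7 \cdot 1 \left(-3\right) + 5\right)\right)\right) - 3\right)^{2} = \left(\left(3 - 3 \left(- 4 \left(-21 + 5\right)\right)\right) - 3\right)^{2} = \left(\left(3 - 3 \left(\left(-4\right) \left(-16\right)\right)\right) - 3\right)^{2} = \left(\left(3 - 192\right) - 3\right)^{2} = \left(-189 - 3\right)^{2} = \left(-192\right)^{2} = 36864$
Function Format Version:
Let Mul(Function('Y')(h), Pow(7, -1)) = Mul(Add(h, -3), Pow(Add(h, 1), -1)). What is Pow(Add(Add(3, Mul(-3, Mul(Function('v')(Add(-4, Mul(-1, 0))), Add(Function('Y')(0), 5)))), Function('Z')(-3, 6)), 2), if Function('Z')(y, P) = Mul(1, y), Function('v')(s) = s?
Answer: 36864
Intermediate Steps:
Function('Y')(h) = Mul(7, Pow(Add(1, h), -1), Add(-3, h)) (Function('Y')(h) = Mul(7, Mul(Add(h, -3), Pow(Add(h, 1), -1))) = Mul(7, Mul(Add(-3, h), Pow(Add(1, h), -1))) = Mul(7, Mul(Pow(Add(1, h), -1), Add(-3, h))) = Mul(7, Pow(Add(1, h), -1), Add(-3, h)))
Function('Z')(y, P) = y
Pow(Add(Add(3, Mul(-3, Mul(Function('v')(Add(-4, Mul(-1, 0))), Add(Function('Y')(0), 5)))), Function('Z')(-3, 6)), 2) = Pow(Add(Add(3, Mul(-3, Mul(Add(-4, Mul(-1, 0)), Add(Mul(7, Pow(Add(1, 0), -1), Add(-3, 0)), 5)))), -3), 2) = Pow(Add(Add(3, Mul(-3, Mul(Add(-4, 0), Add(Mul(7, Pow(1, -1), -3), 5)))), -3), 2) = Pow(Add(Add(3, Mul(-3, Mul(-4, Add(Mul(7, 1, -3), 5)))), -3), 2) = Pow(Add(Add(3, Mul(-3, Mul(-4, Add(-21, 5)))), -3), 2) = Pow(Add(Add(3, Mul(-3, Mul(-4, -16))), -3), 2) = Pow(Add(Add(3, Mul(-3, 64)), -3), 2) = Pow(Add(Add(3, -192), -3), 2) = Pow(Add(-189, -3), 2) = Pow(-192, 2) = 36864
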